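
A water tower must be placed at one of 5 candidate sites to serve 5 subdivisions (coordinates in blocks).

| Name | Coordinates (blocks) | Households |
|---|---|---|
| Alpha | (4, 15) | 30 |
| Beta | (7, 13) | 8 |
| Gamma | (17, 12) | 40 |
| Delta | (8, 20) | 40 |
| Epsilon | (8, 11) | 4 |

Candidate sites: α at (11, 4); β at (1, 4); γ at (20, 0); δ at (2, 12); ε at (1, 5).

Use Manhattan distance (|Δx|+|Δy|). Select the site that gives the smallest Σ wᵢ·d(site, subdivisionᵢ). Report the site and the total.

Total weighted distance at each candidate:
  α (11, 4): total = 2004
  β (1, 4): total = 2476
  γ (20, 0): total = 3110
  δ (2, 12): total = 1386
  ε (1, 5): total = 2354
Minimum is at δ with total 1386 blocks.

δ, total 1386 blocks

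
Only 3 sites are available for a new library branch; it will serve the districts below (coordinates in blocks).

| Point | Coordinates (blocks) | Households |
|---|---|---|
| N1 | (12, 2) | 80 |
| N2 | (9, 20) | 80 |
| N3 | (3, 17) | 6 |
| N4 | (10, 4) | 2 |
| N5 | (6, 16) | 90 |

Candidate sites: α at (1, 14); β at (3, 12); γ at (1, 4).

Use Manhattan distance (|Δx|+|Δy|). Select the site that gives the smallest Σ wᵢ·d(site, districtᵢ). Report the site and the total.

β, total 3330 blocks

Total weighted distance at each candidate:
  α (1, 14): total = 3658
  β (3, 12): total = 3330
  γ (1, 4): total = 4598
Minimum is at β with total 3330 blocks.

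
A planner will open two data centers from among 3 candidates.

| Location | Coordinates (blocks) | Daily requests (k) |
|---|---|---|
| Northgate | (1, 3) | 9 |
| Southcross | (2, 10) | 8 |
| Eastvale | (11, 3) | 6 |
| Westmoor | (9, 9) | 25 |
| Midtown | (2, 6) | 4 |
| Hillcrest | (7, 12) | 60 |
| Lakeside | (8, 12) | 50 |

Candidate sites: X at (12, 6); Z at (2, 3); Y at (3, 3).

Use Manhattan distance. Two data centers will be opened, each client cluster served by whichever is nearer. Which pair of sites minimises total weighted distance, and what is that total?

Evaluate every pair (each demand assigned to the nearer of the two):
  {X, Z}: total = 1411
  {X, Y}: total = 1432
  {Z, Y}: total = 1905
Best pair: {X, Z} with total 1411.

{X, Z}, total 1411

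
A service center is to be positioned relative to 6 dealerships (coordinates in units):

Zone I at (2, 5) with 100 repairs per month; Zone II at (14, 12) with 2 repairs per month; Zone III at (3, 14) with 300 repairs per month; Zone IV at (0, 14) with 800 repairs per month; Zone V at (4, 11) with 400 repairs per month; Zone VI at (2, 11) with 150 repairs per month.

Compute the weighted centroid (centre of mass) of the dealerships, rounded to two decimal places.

The minimiser of Σwᵢ‖p−pᵢ‖² is the weighted centroid p* = (Σwᵢpᵢ)/(Σwᵢ).
Σwᵢ = 1752.
Σwᵢxᵢ = 100·2 + 2·14 + 300·3 + 800·0 + 400·4 + 150·2 = 3028.
Σwᵢyᵢ = 100·5 + 2·12 + 300·14 + 800·14 + 400·11 + 150·11 = 21974.
x* = 3028/1752 = 1.73, y* = 21974/1752 = 12.54.

(1.73, 12.54)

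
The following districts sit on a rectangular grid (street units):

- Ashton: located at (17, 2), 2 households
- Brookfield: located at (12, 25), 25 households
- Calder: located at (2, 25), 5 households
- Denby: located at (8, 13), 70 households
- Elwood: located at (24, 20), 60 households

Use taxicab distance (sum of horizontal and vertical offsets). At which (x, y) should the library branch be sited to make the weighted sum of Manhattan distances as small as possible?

(12, 20)

Manhattan distance separates: Σwᵢ(|x−xᵢ|+|y−yᵢ|) = Σwᵢ|x−xᵢ| + Σwᵢ|y−yᵢ|, so x and y are optimised independently as 1-D weighted medians.
Total weight W = 162; half = 81.
x-coordinate, sorted with cumulative weight:
  x=2 (Calder, w=5) cum 5
  x=8 (Denby, w=70) cum 75
  x=12 (Brookfield, w=25) cum 100  ← median
  x=17 (Ashton, w=2) cum 102
  x=24 (Elwood, w=60) cum 162
⇒ x* = 12
y-coordinate, sorted with cumulative weight:
  y=2 (Ashton, w=2) cum 2
  y=13 (Denby, w=70) cum 72
  y=20 (Elwood, w=60) cum 132  ← median
  y=25 (Brookfield, w=25) cum 157
  y=25 (Calder, w=5) cum 162
⇒ y* = 20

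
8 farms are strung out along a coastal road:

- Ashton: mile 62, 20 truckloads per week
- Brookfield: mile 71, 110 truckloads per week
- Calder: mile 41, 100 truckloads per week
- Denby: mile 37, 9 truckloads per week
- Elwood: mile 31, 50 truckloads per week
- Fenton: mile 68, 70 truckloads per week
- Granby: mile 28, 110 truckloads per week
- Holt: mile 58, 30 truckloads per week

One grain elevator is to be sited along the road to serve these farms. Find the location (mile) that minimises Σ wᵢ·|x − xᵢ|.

x = 41

For a sum of weighted absolute distances on a line, the optimum is the weighted median (not the mean). Total weight W = 499; half-weight = 249.5.
Sort by position and accumulate weight:
  mile 28 (Granby, w=110) → cum 110
  mile 31 (Elwood, w=50) → cum 160
  mile 37 (Denby, w=9) → cum 169
  mile 41 (Calder, w=100) → cum 269  ≥ 249.5 → median here
  mile 58 (Holt, w=30) → cum 299
  mile 62 (Ashton, w=20) → cum 319
  mile 68 (Fenton, w=70) → cum 389
  mile 71 (Brookfield, w=110) → cum 499
Optimal location: mile 41.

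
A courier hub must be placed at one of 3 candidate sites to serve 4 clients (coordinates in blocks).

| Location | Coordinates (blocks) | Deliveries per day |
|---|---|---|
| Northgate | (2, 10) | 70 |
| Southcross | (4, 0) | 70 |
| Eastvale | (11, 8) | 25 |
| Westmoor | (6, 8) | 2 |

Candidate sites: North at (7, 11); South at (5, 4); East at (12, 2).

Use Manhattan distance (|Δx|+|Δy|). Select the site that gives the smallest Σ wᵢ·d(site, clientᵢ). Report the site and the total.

South, total 1240 blocks

Total weighted distance at each candidate:
  North (7, 11): total = 1583
  South (5, 4): total = 1240
  East (12, 2): total = 2159
Minimum is at South with total 1240 blocks.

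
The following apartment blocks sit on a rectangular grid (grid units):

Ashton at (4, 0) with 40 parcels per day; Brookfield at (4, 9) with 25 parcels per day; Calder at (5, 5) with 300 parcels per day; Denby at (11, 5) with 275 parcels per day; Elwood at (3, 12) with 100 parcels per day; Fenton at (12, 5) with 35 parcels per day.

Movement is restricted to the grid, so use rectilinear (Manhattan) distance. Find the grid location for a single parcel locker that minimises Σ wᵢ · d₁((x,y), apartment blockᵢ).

(5, 5)

Manhattan distance separates: Σwᵢ(|x−xᵢ|+|y−yᵢ|) = Σwᵢ|x−xᵢ| + Σwᵢ|y−yᵢ|, so x and y are optimised independently as 1-D weighted medians.
Total weight W = 775; half = 387.5.
x-coordinate, sorted with cumulative weight:
  x=3 (Elwood, w=100) cum 100
  x=4 (Ashton, w=40) cum 140
  x=4 (Brookfield, w=25) cum 165
  x=5 (Calder, w=300) cum 465  ← median
  x=11 (Denby, w=275) cum 740
  x=12 (Fenton, w=35) cum 775
⇒ x* = 5
y-coordinate, sorted with cumulative weight:
  y=0 (Ashton, w=40) cum 40
  y=5 (Calder, w=300) cum 340
  y=5 (Denby, w=275) cum 615  ← median
  y=5 (Fenton, w=35) cum 650
  y=9 (Brookfield, w=25) cum 675
  y=12 (Elwood, w=100) cum 775
⇒ y* = 5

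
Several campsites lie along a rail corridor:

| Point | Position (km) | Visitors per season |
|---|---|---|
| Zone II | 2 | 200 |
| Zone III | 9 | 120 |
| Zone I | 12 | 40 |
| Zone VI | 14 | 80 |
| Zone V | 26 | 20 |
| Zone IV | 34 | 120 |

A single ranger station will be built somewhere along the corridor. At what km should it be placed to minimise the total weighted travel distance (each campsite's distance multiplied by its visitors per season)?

For a sum of weighted absolute distances on a line, the optimum is the weighted median (not the mean). Total weight W = 580; half-weight = 290.
Sort by position and accumulate weight:
  km 2 (Zone II, w=200) → cum 200
  km 9 (Zone III, w=120) → cum 320  ≥ 290 → median here
  km 12 (Zone I, w=40) → cum 360
  km 14 (Zone VI, w=80) → cum 440
  km 26 (Zone V, w=20) → cum 460
  km 34 (Zone IV, w=120) → cum 580
Optimal location: km 9.

x = 9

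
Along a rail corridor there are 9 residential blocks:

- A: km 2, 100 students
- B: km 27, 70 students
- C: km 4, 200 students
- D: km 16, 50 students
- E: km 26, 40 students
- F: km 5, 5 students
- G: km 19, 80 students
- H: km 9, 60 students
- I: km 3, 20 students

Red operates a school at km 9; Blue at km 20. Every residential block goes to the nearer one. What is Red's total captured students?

385

The indifferent point is the midpoint (9+20)/2 = 14.5; residential blocks left of it (closer to Red at 9) go to Red, those right go to Blue.
  A at 2 (w=100) → Red
  I at 3 (w=20) → Red
  C at 4 (w=200) → Red
  F at 5 (w=5) → Red
  H at 9 (w=60) → Red
  D at 16 (w=50) → Blue
  G at 19 (w=80) → Blue
  E at 26 (w=40) → Blue
  B at 27 (w=70) → Blue
Red captures 385; Blue captures 240.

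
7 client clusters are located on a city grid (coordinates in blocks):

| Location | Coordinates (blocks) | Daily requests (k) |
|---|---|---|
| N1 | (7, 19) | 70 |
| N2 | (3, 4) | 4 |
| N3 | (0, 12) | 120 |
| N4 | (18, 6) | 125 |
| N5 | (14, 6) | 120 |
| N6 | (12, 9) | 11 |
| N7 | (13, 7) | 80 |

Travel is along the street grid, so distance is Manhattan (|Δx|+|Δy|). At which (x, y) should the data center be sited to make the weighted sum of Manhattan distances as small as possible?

(13, 7)

Manhattan distance separates: Σwᵢ(|x−xᵢ|+|y−yᵢ|) = Σwᵢ|x−xᵢ| + Σwᵢ|y−yᵢ|, so x and y are optimised independently as 1-D weighted medians.
Total weight W = 530; half = 265.
x-coordinate, sorted with cumulative weight:
  x=0 (N3, w=120) cum 120
  x=3 (N2, w=4) cum 124
  x=7 (N1, w=70) cum 194
  x=12 (N6, w=11) cum 205
  x=13 (N7, w=80) cum 285  ← median
  x=14 (N5, w=120) cum 405
  x=18 (N4, w=125) cum 530
⇒ x* = 13
y-coordinate, sorted with cumulative weight:
  y=4 (N2, w=4) cum 4
  y=6 (N4, w=125) cum 129
  y=6 (N5, w=120) cum 249
  y=7 (N7, w=80) cum 329  ← median
  y=9 (N6, w=11) cum 340
  y=12 (N3, w=120) cum 460
  y=19 (N1, w=70) cum 530
⇒ y* = 7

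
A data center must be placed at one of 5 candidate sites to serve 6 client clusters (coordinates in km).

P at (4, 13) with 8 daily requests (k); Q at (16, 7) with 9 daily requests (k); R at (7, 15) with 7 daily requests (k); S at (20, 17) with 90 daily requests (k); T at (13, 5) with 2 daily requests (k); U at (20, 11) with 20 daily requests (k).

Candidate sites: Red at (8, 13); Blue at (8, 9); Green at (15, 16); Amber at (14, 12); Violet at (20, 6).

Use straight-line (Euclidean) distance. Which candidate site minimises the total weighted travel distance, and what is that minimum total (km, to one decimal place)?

Total weighted distance at each candidate:
  Red (8, 13): total = 1538.3
  Blue (8, 9): total = 1716.2
  Green (15, 16): total = 851.8
  Amber (14, 12): total = 1020.9
  Violet (20, 6): total = 1391.6
Minimum is at Green with total 851.8 km.

Green, total 851.8 km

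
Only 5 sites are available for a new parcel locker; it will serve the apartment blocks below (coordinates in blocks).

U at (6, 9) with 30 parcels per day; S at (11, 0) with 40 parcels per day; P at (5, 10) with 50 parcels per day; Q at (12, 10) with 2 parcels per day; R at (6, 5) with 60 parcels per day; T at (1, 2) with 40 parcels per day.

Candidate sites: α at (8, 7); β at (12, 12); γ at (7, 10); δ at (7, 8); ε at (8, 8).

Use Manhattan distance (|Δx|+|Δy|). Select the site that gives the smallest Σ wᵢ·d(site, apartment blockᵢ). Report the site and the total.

δ, total 1474 blocks

Total weighted distance at each candidate:
  α (8, 7): total = 1554
  β (12, 12): total = 2864
  γ (7, 10): total = 1650
  δ (7, 8): total = 1474
  ε (8, 8): total = 1612
Minimum is at δ with total 1474 blocks.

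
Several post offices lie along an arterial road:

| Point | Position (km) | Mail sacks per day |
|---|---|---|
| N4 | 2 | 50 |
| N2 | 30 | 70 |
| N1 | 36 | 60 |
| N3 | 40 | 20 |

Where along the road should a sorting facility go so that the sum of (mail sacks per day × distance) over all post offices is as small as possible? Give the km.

x = 30

For a sum of weighted absolute distances on a line, the optimum is the weighted median (not the mean). Total weight W = 200; half-weight = 100.
Sort by position and accumulate weight:
  km 2 (N4, w=50) → cum 50
  km 30 (N2, w=70) → cum 120  ≥ 100 → median here
  km 36 (N1, w=60) → cum 180
  km 40 (N3, w=20) → cum 200
Optimal location: km 30.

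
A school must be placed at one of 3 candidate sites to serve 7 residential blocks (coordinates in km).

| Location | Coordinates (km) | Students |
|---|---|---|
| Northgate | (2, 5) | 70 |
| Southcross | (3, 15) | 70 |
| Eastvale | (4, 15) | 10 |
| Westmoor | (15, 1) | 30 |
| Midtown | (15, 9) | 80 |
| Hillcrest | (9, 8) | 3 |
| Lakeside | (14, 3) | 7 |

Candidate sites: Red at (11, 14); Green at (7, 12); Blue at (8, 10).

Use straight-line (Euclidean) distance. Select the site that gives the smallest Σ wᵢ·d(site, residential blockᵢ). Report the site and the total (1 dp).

Total weighted distance at each candidate:
  Red (11, 14): total = 2545.1
  Green (7, 12): total = 2179.4
  Blue (8, 10): total = 2084.7
Minimum is at Blue with total 2084.7 km.

Blue, total 2084.7 km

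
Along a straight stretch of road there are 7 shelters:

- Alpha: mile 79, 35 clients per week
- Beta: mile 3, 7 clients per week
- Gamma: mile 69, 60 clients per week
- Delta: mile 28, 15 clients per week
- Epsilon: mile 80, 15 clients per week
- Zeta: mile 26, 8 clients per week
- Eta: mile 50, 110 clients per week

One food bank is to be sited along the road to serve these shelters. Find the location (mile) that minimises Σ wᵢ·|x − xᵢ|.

x = 50

For a sum of weighted absolute distances on a line, the optimum is the weighted median (not the mean). Total weight W = 250; half-weight = 125.
Sort by position and accumulate weight:
  mile 3 (Beta, w=7) → cum 7
  mile 26 (Zeta, w=8) → cum 15
  mile 28 (Delta, w=15) → cum 30
  mile 50 (Eta, w=110) → cum 140  ≥ 125 → median here
  mile 69 (Gamma, w=60) → cum 200
  mile 79 (Alpha, w=35) → cum 235
  mile 80 (Epsilon, w=15) → cum 250
Optimal location: mile 50.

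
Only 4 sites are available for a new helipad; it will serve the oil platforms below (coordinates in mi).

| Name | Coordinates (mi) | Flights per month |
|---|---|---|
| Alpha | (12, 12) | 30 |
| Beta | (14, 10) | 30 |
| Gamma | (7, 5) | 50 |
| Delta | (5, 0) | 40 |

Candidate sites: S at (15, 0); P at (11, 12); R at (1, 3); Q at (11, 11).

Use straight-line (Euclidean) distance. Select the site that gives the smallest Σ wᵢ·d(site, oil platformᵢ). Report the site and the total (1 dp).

Q, total 999.0 mi

Total weighted distance at each candidate:
  S (15, 0): total = 1544.3
  P (11, 12): total = 1077.9
  R (1, 3): total = 1385.6
  Q (11, 11): total = 999.0
Minimum is at Q with total 999.0 mi.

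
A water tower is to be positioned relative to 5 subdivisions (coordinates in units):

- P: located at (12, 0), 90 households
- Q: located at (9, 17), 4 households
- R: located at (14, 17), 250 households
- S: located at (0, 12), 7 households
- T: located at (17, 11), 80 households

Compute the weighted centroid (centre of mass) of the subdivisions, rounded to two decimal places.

(13.87, 12.26)

The minimiser of Σwᵢ‖p−pᵢ‖² is the weighted centroid p* = (Σwᵢpᵢ)/(Σwᵢ).
Σwᵢ = 431.
Σwᵢxᵢ = 90·12 + 4·9 + 250·14 + 7·0 + 80·17 = 5976.
Σwᵢyᵢ = 90·0 + 4·17 + 250·17 + 7·12 + 80·11 = 5282.
x* = 5976/431 = 13.87, y* = 5282/431 = 12.26.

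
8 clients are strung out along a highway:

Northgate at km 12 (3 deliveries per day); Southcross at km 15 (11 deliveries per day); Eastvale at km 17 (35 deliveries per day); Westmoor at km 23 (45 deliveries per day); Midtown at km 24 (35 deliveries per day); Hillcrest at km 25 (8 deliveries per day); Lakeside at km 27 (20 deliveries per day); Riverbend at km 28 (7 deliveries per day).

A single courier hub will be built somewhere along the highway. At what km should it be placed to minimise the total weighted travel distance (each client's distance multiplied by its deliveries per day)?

For a sum of weighted absolute distances on a line, the optimum is the weighted median (not the mean). Total weight W = 164; half-weight = 82.
Sort by position and accumulate weight:
  km 12 (Northgate, w=3) → cum 3
  km 15 (Southcross, w=11) → cum 14
  km 17 (Eastvale, w=35) → cum 49
  km 23 (Westmoor, w=45) → cum 94  ≥ 82 → median here
  km 24 (Midtown, w=35) → cum 129
  km 25 (Hillcrest, w=8) → cum 137
  km 27 (Lakeside, w=20) → cum 157
  km 28 (Riverbend, w=7) → cum 164
Optimal location: km 23.

x = 23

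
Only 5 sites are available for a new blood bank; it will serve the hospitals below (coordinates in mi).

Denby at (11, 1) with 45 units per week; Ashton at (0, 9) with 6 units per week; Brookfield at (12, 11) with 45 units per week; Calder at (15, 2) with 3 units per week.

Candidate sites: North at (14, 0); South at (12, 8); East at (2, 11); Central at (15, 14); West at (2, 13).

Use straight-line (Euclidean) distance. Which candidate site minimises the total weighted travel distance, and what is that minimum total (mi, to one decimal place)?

South, total 545.6 mi

Total weighted distance at each candidate:
  North (14, 0): total = 752.0
  South (12, 8): total = 545.6
  East (2, 11): total = 1119.8
  Central (15, 14): total = 933.9
  West (2, 13): total = 1211.8
Minimum is at South with total 545.6 mi.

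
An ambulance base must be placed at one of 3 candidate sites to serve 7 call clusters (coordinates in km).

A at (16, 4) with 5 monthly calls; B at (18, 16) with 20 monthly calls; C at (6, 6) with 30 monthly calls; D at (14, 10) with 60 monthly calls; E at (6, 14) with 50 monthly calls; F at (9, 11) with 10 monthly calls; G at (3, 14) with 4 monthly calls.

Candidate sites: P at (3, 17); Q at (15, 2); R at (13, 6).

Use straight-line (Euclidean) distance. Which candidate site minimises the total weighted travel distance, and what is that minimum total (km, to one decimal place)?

Total weighted distance at each candidate:
  P (3, 17): total = 1825.9
  Q (15, 2): total = 2002.8
  R (13, 6): total = 1345.8
Minimum is at R with total 1345.8 km.

R, total 1345.8 km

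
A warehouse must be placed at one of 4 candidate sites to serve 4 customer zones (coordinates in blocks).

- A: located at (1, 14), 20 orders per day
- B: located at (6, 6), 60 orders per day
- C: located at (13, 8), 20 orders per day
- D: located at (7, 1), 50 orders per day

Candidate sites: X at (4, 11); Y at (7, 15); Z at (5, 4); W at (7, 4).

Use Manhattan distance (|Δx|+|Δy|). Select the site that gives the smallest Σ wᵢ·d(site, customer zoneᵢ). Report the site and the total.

W, total 850 blocks

Total weighted distance at each candidate:
  X (4, 11): total = 1430
  Y (7, 15): total = 1700
  Z (5, 4): total = 950
  W (7, 4): total = 850
Minimum is at W with total 850 blocks.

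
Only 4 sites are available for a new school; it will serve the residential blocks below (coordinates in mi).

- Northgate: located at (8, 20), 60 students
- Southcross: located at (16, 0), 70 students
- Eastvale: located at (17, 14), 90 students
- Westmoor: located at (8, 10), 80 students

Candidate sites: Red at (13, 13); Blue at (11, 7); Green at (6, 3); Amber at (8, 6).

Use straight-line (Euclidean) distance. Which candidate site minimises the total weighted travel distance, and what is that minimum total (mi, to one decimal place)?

Red, total 2287.6 mi

Total weighted distance at each candidate:
  Red (13, 13): total = 2287.6
  Blue (11, 7): total = 2571.8
  Green (6, 3): total = 3740.3
  Amber (8, 6): total = 2943.7
Minimum is at Red with total 2287.6 mi.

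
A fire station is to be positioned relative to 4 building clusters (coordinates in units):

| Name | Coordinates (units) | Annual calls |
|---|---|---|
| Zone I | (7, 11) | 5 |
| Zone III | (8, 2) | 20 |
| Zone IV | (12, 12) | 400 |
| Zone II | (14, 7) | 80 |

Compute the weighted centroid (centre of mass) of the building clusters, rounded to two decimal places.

(12.11, 10.80)

The minimiser of Σwᵢ‖p−pᵢ‖² is the weighted centroid p* = (Σwᵢpᵢ)/(Σwᵢ).
Σwᵢ = 505.
Σwᵢxᵢ = 5·7 + 20·8 + 400·12 + 80·14 = 6115.
Σwᵢyᵢ = 5·11 + 20·2 + 400·12 + 80·7 = 5455.
x* = 6115/505 = 12.11, y* = 5455/505 = 10.80.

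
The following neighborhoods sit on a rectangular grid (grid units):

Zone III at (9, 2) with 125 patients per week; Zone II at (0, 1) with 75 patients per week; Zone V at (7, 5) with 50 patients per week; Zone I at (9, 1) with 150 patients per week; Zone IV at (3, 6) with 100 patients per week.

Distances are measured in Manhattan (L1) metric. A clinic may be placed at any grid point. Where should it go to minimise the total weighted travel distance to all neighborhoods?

(9, 2)

Manhattan distance separates: Σwᵢ(|x−xᵢ|+|y−yᵢ|) = Σwᵢ|x−xᵢ| + Σwᵢ|y−yᵢ|, so x and y are optimised independently as 1-D weighted medians.
Total weight W = 500; half = 250.
x-coordinate, sorted with cumulative weight:
  x=0 (Zone II, w=75) cum 75
  x=3 (Zone IV, w=100) cum 175
  x=7 (Zone V, w=50) cum 225
  x=9 (Zone III, w=125) cum 350  ← median
  x=9 (Zone I, w=150) cum 500
⇒ x* = 9
y-coordinate, sorted with cumulative weight:
  y=1 (Zone II, w=75) cum 75
  y=1 (Zone I, w=150) cum 225
  y=2 (Zone III, w=125) cum 350  ← median
  y=5 (Zone V, w=50) cum 400
  y=6 (Zone IV, w=100) cum 500
⇒ y* = 2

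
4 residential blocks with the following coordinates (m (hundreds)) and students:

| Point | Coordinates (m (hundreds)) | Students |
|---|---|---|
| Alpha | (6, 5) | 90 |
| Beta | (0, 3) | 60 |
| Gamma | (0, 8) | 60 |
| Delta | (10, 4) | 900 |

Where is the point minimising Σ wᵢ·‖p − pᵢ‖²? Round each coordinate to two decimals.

(8.59, 4.24)

The minimiser of Σwᵢ‖p−pᵢ‖² is the weighted centroid p* = (Σwᵢpᵢ)/(Σwᵢ).
Σwᵢ = 1110.
Σwᵢxᵢ = 90·6 + 60·0 + 60·0 + 900·10 = 9540.
Σwᵢyᵢ = 90·5 + 60·3 + 60·8 + 900·4 = 4710.
x* = 9540/1110 = 8.59, y* = 4710/1110 = 4.24.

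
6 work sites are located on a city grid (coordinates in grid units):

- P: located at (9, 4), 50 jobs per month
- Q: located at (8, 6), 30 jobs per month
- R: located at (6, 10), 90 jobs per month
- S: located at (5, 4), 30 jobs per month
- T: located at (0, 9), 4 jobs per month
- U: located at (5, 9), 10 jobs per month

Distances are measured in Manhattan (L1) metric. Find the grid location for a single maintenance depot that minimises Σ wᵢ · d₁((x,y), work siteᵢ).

Manhattan distance separates: Σwᵢ(|x−xᵢ|+|y−yᵢ|) = Σwᵢ|x−xᵢ| + Σwᵢ|y−yᵢ|, so x and y are optimised independently as 1-D weighted medians.
Total weight W = 214; half = 107.
x-coordinate, sorted with cumulative weight:
  x=0 (T, w=4) cum 4
  x=5 (S, w=30) cum 34
  x=5 (U, w=10) cum 44
  x=6 (R, w=90) cum 134  ← median
  x=8 (Q, w=30) cum 164
  x=9 (P, w=50) cum 214
⇒ x* = 6
y-coordinate, sorted with cumulative weight:
  y=4 (P, w=50) cum 50
  y=4 (S, w=30) cum 80
  y=6 (Q, w=30) cum 110  ← median
  y=9 (T, w=4) cum 114
  y=9 (U, w=10) cum 124
  y=10 (R, w=90) cum 214
⇒ y* = 6

(6, 6)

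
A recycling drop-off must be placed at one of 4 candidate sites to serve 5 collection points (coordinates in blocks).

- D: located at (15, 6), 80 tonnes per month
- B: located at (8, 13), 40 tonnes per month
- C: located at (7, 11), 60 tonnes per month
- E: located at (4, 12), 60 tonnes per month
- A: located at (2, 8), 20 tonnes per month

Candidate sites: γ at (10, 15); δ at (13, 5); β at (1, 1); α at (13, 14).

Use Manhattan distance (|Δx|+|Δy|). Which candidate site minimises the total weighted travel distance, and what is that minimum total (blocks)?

Total weighted distance at each candidate:
  γ (10, 15): total = 2540
  δ (13, 5): total = 2720
  β (1, 1): total = 4240
  α (13, 14): total = 2580
Minimum is at γ with total 2540 blocks.

γ, total 2540 blocks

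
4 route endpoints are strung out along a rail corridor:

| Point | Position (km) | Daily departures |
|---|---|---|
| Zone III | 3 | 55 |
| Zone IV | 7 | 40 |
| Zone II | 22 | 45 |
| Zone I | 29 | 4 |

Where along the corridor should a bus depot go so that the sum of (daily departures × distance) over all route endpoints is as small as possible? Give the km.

For a sum of weighted absolute distances on a line, the optimum is the weighted median (not the mean). Total weight W = 144; half-weight = 72.
Sort by position and accumulate weight:
  km 3 (Zone III, w=55) → cum 55
  km 7 (Zone IV, w=40) → cum 95  ≥ 72 → median here
  km 22 (Zone II, w=45) → cum 140
  km 29 (Zone I, w=4) → cum 144
Optimal location: km 7.

x = 7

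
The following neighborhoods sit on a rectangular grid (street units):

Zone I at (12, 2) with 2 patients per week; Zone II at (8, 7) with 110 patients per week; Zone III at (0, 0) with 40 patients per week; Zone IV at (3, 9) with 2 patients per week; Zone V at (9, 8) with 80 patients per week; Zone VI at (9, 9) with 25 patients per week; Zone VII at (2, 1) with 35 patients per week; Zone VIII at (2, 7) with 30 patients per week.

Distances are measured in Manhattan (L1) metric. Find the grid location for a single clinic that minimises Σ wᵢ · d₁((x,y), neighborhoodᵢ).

(8, 7)

Manhattan distance separates: Σwᵢ(|x−xᵢ|+|y−yᵢ|) = Σwᵢ|x−xᵢ| + Σwᵢ|y−yᵢ|, so x and y are optimised independently as 1-D weighted medians.
Total weight W = 324; half = 162.
x-coordinate, sorted with cumulative weight:
  x=0 (Zone III, w=40) cum 40
  x=2 (Zone VII, w=35) cum 75
  x=2 (Zone VIII, w=30) cum 105
  x=3 (Zone IV, w=2) cum 107
  x=8 (Zone II, w=110) cum 217  ← median
  x=9 (Zone V, w=80) cum 297
  x=9 (Zone VI, w=25) cum 322
  x=12 (Zone I, w=2) cum 324
⇒ x* = 8
y-coordinate, sorted with cumulative weight:
  y=0 (Zone III, w=40) cum 40
  y=1 (Zone VII, w=35) cum 75
  y=2 (Zone I, w=2) cum 77
  y=7 (Zone II, w=110) cum 187  ← median
  y=7 (Zone VIII, w=30) cum 217
  y=8 (Zone V, w=80) cum 297
  y=9 (Zone IV, w=2) cum 299
  y=9 (Zone VI, w=25) cum 324
⇒ y* = 7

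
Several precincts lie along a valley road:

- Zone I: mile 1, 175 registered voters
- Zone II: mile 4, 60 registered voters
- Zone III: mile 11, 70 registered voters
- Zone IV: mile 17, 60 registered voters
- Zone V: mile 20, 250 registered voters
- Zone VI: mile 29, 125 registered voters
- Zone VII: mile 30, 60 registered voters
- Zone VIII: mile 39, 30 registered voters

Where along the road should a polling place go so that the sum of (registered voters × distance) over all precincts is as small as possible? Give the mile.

For a sum of weighted absolute distances on a line, the optimum is the weighted median (not the mean). Total weight W = 830; half-weight = 415.
Sort by position and accumulate weight:
  mile 1 (Zone I, w=175) → cum 175
  mile 4 (Zone II, w=60) → cum 235
  mile 11 (Zone III, w=70) → cum 305
  mile 17 (Zone IV, w=60) → cum 365
  mile 20 (Zone V, w=250) → cum 615  ≥ 415 → median here
  mile 29 (Zone VI, w=125) → cum 740
  mile 30 (Zone VII, w=60) → cum 800
  mile 39 (Zone VIII, w=30) → cum 830
Optimal location: mile 20.

x = 20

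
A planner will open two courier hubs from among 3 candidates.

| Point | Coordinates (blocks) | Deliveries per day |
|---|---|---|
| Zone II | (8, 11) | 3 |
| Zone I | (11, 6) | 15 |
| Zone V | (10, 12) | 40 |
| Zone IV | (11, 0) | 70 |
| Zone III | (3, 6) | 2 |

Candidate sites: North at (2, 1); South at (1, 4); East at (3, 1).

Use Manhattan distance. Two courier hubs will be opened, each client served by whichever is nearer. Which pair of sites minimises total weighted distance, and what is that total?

{South, East}, total 1540

Evaluate every pair (each demand assigned to the nearer of the two):
  {South, East}: total = 1540
  {North, East}: total = 1600
  {North, South}: total = 1610
Best pair: {South, East} with total 1540.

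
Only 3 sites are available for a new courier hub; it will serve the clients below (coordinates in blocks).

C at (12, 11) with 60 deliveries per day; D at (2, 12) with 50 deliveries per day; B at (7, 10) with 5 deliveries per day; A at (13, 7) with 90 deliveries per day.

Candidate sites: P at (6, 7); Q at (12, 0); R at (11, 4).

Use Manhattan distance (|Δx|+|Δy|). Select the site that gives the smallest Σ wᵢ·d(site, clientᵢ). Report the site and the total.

P, total 1700 blocks

Total weighted distance at each candidate:
  P (6, 7): total = 1700
  Q (12, 0): total = 2555
  R (11, 4): total = 1830
Minimum is at P with total 1700 blocks.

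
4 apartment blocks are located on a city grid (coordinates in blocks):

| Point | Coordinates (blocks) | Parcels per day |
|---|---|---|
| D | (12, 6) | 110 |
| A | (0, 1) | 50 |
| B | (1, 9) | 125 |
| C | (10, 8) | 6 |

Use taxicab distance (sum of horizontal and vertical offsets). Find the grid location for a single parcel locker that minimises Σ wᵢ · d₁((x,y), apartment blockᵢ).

(1, 6)

Manhattan distance separates: Σwᵢ(|x−xᵢ|+|y−yᵢ|) = Σwᵢ|x−xᵢ| + Σwᵢ|y−yᵢ|, so x and y are optimised independently as 1-D weighted medians.
Total weight W = 291; half = 145.5.
x-coordinate, sorted with cumulative weight:
  x=0 (A, w=50) cum 50
  x=1 (B, w=125) cum 175  ← median
  x=10 (C, w=6) cum 181
  x=12 (D, w=110) cum 291
⇒ x* = 1
y-coordinate, sorted with cumulative weight:
  y=1 (A, w=50) cum 50
  y=6 (D, w=110) cum 160  ← median
  y=8 (C, w=6) cum 166
  y=9 (B, w=125) cum 291
⇒ y* = 6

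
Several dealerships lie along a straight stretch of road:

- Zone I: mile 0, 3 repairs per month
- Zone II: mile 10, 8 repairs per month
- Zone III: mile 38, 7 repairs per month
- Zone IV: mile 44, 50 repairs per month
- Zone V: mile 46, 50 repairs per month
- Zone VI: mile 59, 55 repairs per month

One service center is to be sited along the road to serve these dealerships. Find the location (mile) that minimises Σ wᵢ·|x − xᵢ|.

For a sum of weighted absolute distances on a line, the optimum is the weighted median (not the mean). Total weight W = 173; half-weight = 86.5.
Sort by position and accumulate weight:
  mile 0 (Zone I, w=3) → cum 3
  mile 10 (Zone II, w=8) → cum 11
  mile 38 (Zone III, w=7) → cum 18
  mile 44 (Zone IV, w=50) → cum 68
  mile 46 (Zone V, w=50) → cum 118  ≥ 86.5 → median here
  mile 59 (Zone VI, w=55) → cum 173
Optimal location: mile 46.

x = 46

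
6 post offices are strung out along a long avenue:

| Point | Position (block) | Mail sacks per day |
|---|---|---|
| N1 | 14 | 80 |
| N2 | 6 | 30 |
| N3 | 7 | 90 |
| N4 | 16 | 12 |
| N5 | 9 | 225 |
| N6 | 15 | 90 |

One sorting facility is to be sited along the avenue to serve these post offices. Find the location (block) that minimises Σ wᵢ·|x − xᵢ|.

For a sum of weighted absolute distances on a line, the optimum is the weighted median (not the mean). Total weight W = 527; half-weight = 263.5.
Sort by position and accumulate weight:
  block 6 (N2, w=30) → cum 30
  block 7 (N3, w=90) → cum 120
  block 9 (N5, w=225) → cum 345  ≥ 263.5 → median here
  block 14 (N1, w=80) → cum 425
  block 15 (N6, w=90) → cum 515
  block 16 (N4, w=12) → cum 527
Optimal location: block 9.

x = 9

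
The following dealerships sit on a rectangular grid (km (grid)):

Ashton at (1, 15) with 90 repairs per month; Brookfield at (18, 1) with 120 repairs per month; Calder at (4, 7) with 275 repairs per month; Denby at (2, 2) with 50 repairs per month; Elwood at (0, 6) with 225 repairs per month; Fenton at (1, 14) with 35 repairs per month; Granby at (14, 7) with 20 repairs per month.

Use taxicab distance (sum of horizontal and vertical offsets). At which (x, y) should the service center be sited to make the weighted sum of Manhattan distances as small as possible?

Manhattan distance separates: Σwᵢ(|x−xᵢ|+|y−yᵢ|) = Σwᵢ|x−xᵢ| + Σwᵢ|y−yᵢ|, so x and y are optimised independently as 1-D weighted medians.
Total weight W = 815; half = 407.5.
x-coordinate, sorted with cumulative weight:
  x=0 (Elwood, w=225) cum 225
  x=1 (Ashton, w=90) cum 315
  x=1 (Fenton, w=35) cum 350
  x=2 (Denby, w=50) cum 400
  x=4 (Calder, w=275) cum 675  ← median
  x=14 (Granby, w=20) cum 695
  x=18 (Brookfield, w=120) cum 815
⇒ x* = 4
y-coordinate, sorted with cumulative weight:
  y=1 (Brookfield, w=120) cum 120
  y=2 (Denby, w=50) cum 170
  y=6 (Elwood, w=225) cum 395
  y=7 (Calder, w=275) cum 670  ← median
  y=7 (Granby, w=20) cum 690
  y=14 (Fenton, w=35) cum 725
  y=15 (Ashton, w=90) cum 815
⇒ y* = 7

(4, 7)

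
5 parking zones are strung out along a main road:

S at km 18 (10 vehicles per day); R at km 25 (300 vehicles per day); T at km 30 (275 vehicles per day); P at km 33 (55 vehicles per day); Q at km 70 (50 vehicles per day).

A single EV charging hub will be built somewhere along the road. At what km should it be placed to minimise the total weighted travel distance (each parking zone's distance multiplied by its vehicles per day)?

For a sum of weighted absolute distances on a line, the optimum is the weighted median (not the mean). Total weight W = 690; half-weight = 345.
Sort by position and accumulate weight:
  km 18 (S, w=10) → cum 10
  km 25 (R, w=300) → cum 310
  km 30 (T, w=275) → cum 585  ≥ 345 → median here
  km 33 (P, w=55) → cum 640
  km 70 (Q, w=50) → cum 690
Optimal location: km 30.

x = 30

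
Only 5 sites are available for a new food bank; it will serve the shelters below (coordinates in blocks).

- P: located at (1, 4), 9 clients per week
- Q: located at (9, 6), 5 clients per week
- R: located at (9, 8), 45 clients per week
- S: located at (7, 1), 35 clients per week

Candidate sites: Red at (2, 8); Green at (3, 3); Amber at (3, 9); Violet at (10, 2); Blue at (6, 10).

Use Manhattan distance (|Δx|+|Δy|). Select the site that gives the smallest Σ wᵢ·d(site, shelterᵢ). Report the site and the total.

Violet, total 579 blocks

Total weighted distance at each candidate:
  Red (2, 8): total = 825
  Green (3, 3): total = 777
  Amber (3, 9): total = 843
  Violet (10, 2): total = 579
  Blue (6, 10): total = 709
Minimum is at Violet with total 579 blocks.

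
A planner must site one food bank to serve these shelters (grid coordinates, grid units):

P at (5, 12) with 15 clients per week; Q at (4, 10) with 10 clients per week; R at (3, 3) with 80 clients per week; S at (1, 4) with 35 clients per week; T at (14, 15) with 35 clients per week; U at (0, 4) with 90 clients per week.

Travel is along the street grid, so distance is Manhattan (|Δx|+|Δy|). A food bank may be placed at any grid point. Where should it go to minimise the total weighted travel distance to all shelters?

Manhattan distance separates: Σwᵢ(|x−xᵢ|+|y−yᵢ|) = Σwᵢ|x−xᵢ| + Σwᵢ|y−yᵢ|, so x and y are optimised independently as 1-D weighted medians.
Total weight W = 265; half = 132.5.
x-coordinate, sorted with cumulative weight:
  x=0 (U, w=90) cum 90
  x=1 (S, w=35) cum 125
  x=3 (R, w=80) cum 205  ← median
  x=4 (Q, w=10) cum 215
  x=5 (P, w=15) cum 230
  x=14 (T, w=35) cum 265
⇒ x* = 3
y-coordinate, sorted with cumulative weight:
  y=3 (R, w=80) cum 80
  y=4 (S, w=35) cum 115
  y=4 (U, w=90) cum 205  ← median
  y=10 (Q, w=10) cum 215
  y=12 (P, w=15) cum 230
  y=15 (T, w=35) cum 265
⇒ y* = 4

(3, 4)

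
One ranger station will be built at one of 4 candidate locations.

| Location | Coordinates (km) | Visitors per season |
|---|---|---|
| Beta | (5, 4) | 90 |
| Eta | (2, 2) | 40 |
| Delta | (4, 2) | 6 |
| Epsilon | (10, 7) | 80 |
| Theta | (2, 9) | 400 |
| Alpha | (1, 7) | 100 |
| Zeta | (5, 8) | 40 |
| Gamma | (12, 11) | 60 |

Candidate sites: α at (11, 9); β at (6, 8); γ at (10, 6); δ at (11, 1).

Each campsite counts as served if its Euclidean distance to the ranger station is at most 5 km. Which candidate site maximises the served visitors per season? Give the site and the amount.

Coverage radius r = 5 km; a point is covered iff (Δx)²+(Δy)² ≤ 5² = 25.
  α (11, 9): covers {Epsilon, Gamma} → 140
  β (6, 8): covers {Beta, Epsilon, Theta, Zeta} → 610
  γ (10, 6): covers {Epsilon} → 80
  δ (11, 1): covers {none} → 0
Maximum coverage at β: 610 visitors per season.

β, covering 610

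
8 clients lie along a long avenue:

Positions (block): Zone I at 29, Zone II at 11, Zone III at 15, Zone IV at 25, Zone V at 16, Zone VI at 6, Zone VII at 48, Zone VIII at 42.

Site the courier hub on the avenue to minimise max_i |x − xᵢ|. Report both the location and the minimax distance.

location 27, max distance 21

The 1-center on a line is the midpoint of the two extreme points: leftmost at 6, rightmost at 48.
Optimal location = (6 + 48)/2 = 27; maximum distance = (48 − 6)/2 = 21.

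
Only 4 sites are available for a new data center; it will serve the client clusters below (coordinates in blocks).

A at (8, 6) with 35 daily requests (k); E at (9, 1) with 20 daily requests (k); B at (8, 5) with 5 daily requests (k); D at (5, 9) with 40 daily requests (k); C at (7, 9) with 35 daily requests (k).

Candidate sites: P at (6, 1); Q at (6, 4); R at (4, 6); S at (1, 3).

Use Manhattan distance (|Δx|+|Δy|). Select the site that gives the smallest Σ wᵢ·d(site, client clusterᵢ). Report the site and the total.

Total weighted distance at each candidate:
  P (6, 1): total = 1010
  Q (6, 4): total = 725
  R (4, 6): total = 735
  S (1, 3): total = 1415
Minimum is at Q with total 725 blocks.

Q, total 725 blocks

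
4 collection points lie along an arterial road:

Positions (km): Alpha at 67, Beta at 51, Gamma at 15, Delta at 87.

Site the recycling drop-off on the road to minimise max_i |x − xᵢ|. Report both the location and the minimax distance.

location 51, max distance 36

The 1-center on a line is the midpoint of the two extreme points: leftmost at 15, rightmost at 87.
Optimal location = (15 + 87)/2 = 51; maximum distance = (87 − 15)/2 = 36.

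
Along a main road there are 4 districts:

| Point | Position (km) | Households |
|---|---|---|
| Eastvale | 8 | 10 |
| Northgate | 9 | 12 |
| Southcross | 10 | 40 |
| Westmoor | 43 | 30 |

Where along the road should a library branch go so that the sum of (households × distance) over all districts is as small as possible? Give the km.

For a sum of weighted absolute distances on a line, the optimum is the weighted median (not the mean). Total weight W = 92; half-weight = 46.
Sort by position and accumulate weight:
  km 8 (Eastvale, w=10) → cum 10
  km 9 (Northgate, w=12) → cum 22
  km 10 (Southcross, w=40) → cum 62  ≥ 46 → median here
  km 43 (Westmoor, w=30) → cum 92
Optimal location: km 10.

x = 10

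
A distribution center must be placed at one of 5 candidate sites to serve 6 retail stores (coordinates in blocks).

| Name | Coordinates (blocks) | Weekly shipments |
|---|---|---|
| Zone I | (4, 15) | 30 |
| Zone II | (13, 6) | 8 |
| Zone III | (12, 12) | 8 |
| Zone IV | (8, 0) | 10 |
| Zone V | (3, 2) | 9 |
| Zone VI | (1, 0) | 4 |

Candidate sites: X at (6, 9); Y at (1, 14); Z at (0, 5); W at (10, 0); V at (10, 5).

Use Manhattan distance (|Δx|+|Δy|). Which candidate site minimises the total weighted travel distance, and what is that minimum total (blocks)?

Total weighted distance at each candidate:
  X (6, 9): total = 648
  Y (1, 14): total = 776
  Z (0, 5): total = 892
  W (10, 0): total = 951
  V (10, 5): total = 800
Minimum is at X with total 648 blocks.

X, total 648 blocks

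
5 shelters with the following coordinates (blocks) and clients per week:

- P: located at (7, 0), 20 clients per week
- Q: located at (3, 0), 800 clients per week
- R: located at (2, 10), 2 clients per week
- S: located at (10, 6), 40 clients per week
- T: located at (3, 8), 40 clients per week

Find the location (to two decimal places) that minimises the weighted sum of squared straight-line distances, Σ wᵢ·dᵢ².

The minimiser of Σwᵢ‖p−pᵢ‖² is the weighted centroid p* = (Σwᵢpᵢ)/(Σwᵢ).
Σwᵢ = 902.
Σwᵢxᵢ = 20·7 + 800·3 + 2·2 + 40·10 + 40·3 = 3064.
Σwᵢyᵢ = 20·0 + 800·0 + 2·10 + 40·6 + 40·8 = 580.
x* = 3064/902 = 3.40, y* = 580/902 = 0.64.

(3.40, 0.64)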